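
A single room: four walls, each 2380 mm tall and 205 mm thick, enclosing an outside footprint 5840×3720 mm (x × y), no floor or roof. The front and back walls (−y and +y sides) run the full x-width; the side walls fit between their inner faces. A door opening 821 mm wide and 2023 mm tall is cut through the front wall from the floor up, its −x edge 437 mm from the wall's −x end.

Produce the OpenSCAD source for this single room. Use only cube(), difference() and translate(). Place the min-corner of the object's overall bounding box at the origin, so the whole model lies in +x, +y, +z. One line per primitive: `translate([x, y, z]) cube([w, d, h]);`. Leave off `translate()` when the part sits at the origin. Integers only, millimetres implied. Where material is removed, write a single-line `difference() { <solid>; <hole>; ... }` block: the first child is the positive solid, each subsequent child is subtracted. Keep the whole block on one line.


difference() { cube([5840, 205, 2380]); translate([437, 0, 0]) cube([821, 205, 2023]); }
translate([0, 3515, 0]) cube([5840, 205, 2380]);
translate([0, 205, 0]) cube([205, 3310, 2380]);
translate([5635, 205, 0]) cube([205, 3310, 2380]);


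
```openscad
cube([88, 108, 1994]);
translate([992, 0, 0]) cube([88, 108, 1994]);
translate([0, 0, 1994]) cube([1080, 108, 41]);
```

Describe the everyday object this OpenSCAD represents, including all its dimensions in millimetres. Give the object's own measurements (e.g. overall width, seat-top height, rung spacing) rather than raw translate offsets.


A door frame. The clear opening is 904 mm wide and 1994 mm high. Two 88 mm wide jambs, 108 mm deep, stand either side of the opening from the floor to the top of the opening. A 41 mm thick head sits across the top of both jambs, spanning the full outside width of the frame.


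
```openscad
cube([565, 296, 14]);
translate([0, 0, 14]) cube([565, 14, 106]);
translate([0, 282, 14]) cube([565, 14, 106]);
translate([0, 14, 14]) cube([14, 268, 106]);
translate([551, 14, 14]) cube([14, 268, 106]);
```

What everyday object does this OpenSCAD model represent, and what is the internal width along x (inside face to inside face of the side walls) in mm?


An open box. The internal width is 537 mm.

A 565×296 base slab with four walls standing on it — an open box. The base is 565 mm wide and the walls are 14 mm thick, so the internal width is 565 − 2 × 14 = 537 mm.


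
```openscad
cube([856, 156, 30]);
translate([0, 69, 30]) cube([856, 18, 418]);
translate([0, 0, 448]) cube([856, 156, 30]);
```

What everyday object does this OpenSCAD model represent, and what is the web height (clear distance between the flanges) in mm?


An I-beam. The web height is 418 mm.

Two wide flanges with a thin centred web — an I-beam. Overall 478 mm minus two 30 mm flanges gives a web of 478 − 2·30 = 418 mm.


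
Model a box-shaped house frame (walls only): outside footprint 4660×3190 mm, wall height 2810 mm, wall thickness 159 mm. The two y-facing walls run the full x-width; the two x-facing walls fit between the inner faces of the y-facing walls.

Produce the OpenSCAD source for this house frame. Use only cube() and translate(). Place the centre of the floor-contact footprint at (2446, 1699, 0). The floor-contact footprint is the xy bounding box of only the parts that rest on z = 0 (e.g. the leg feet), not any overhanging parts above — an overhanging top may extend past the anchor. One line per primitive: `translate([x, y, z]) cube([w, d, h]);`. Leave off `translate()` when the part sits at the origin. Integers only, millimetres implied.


translate([116, 104, 0]) cube([4660, 159, 2810]);
translate([116, 3135, 0]) cube([4660, 159, 2810]);
translate([116, 263, 0]) cube([159, 2872, 2810]);
translate([4617, 263, 0]) cube([159, 2872, 2810]);


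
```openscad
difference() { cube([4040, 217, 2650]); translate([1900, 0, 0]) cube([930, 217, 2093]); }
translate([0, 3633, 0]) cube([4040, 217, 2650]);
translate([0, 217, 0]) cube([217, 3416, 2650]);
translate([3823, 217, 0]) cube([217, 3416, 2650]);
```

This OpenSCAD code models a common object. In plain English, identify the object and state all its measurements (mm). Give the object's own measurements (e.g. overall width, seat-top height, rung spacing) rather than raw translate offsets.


A single room: four walls, each 2650 mm tall and 217 mm thick, enclosing an outside footprint 4040×3850 mm (x × y), no floor or roof. The front and back walls (−y and +y sides) run the full x-width; the side walls fit between their inner faces. A door opening 930 mm wide and 2093 mm tall is cut through the front wall from the floor up, its −x edge 1900 mm from the wall's −x end.


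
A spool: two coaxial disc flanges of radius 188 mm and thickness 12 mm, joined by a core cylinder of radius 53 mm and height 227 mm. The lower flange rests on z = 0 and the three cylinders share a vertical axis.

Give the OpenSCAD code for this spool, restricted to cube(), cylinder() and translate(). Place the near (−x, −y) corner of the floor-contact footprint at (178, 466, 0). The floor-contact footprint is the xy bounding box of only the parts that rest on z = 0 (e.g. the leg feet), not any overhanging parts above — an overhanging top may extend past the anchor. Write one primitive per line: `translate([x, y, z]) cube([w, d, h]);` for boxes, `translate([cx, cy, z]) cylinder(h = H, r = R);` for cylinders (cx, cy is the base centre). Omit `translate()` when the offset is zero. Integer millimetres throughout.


translate([366, 654, 0]) cylinder(h = 12, r = 188);
translate([366, 654, 12]) cylinder(h = 227, r = 53);
translate([366, 654, 239]) cylinder(h = 12, r = 188);


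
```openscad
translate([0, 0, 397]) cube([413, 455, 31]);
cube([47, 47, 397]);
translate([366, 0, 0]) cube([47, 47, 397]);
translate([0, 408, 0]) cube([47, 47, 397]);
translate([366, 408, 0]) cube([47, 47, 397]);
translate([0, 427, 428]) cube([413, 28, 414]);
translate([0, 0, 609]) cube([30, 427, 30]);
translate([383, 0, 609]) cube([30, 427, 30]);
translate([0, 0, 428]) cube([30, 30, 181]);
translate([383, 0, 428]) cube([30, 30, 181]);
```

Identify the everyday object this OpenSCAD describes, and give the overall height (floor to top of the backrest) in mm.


A chair. The overall height is 842 mm.

A slab on four corner posts with a tall panel at the back — a chair. The seat slab sits at z = 397 with thickness 31, and the 414 mm backrest starts at the seat top, so the overall height is 397 + 31 + 414 = 842 mm.


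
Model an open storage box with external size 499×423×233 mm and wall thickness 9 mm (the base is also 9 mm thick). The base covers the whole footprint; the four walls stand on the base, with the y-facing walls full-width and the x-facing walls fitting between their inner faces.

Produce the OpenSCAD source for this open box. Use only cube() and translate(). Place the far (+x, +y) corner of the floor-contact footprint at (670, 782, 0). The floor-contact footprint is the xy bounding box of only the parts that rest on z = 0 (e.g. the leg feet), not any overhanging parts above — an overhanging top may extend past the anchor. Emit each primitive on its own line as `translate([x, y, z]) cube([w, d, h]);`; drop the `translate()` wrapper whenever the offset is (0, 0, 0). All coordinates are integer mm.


translate([171, 359, 0]) cube([499, 423, 9]);
translate([171, 359, 9]) cube([499, 9, 224]);
translate([171, 773, 9]) cube([499, 9, 224]);
translate([171, 368, 9]) cube([9, 405, 224]);
translate([661, 368, 9]) cube([9, 405, 224]);


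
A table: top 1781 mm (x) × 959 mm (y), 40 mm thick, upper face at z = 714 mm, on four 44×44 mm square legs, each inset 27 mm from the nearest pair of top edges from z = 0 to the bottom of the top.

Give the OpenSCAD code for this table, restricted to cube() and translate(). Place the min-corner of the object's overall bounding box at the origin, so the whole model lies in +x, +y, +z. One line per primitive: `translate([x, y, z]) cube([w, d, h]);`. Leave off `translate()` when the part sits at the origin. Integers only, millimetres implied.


// leg_h = 714 - 40 = 674
translate([0, 0, 674]) cube([1781, 959, 40]);
translate([27, 27, 0]) cube([44, 44, 674]);
translate([1710, 27, 0]) cube([44, 44, 674]);
translate([27, 888, 0]) cube([44, 44, 674]);
translate([1710, 888, 0]) cube([44, 44, 674]);


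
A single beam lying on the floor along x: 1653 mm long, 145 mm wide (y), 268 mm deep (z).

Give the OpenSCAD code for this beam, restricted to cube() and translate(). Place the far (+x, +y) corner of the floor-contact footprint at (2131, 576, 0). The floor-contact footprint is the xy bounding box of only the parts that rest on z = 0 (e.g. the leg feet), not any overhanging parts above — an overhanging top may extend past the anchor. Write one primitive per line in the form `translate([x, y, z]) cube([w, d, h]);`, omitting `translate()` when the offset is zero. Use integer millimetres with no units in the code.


translate([478, 431, 0]) cube([1653, 145, 268]);


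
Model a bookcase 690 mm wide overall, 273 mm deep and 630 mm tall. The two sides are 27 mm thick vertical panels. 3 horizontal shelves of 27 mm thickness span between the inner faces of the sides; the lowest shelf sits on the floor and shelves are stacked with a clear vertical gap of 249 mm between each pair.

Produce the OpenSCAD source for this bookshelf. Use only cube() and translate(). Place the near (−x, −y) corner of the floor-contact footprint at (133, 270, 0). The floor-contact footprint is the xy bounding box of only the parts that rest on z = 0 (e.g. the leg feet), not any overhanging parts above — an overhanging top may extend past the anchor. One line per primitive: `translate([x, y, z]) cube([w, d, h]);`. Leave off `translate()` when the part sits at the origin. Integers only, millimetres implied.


translate([133, 270, 0]) cube([27, 273, 630]);
translate([796, 270, 0]) cube([27, 273, 630]);
translate([160, 270, 0]) cube([636, 273, 27]);
translate([160, 270, 276]) cube([636, 273, 27]);
translate([160, 270, 552]) cube([636, 273, 27]);


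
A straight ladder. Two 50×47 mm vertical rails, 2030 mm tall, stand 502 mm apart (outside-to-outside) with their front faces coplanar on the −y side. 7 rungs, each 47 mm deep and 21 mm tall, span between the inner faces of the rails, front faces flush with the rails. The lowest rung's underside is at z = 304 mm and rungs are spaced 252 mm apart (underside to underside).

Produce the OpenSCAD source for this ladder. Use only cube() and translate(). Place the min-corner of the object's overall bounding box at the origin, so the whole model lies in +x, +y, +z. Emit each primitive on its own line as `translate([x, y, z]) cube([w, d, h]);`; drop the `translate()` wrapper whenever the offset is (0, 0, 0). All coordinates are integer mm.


// rung span = 502 - 2*50 = 402
// rung[k] z = 304 + k*252
cube([50, 47, 2030]);
translate([452, 0, 0]) cube([50, 47, 2030]);
translate([50, 0, 304]) cube([402, 47, 21]);
translate([50, 0, 556]) cube([402, 47, 21]);
translate([50, 0, 808]) cube([402, 47, 21]);
translate([50, 0, 1060]) cube([402, 47, 21]);
translate([50, 0, 1312]) cube([402, 47, 21]);
translate([50, 0, 1564]) cube([402, 47, 21]);
translate([50, 0, 1816]) cube([402, 47, 21]);


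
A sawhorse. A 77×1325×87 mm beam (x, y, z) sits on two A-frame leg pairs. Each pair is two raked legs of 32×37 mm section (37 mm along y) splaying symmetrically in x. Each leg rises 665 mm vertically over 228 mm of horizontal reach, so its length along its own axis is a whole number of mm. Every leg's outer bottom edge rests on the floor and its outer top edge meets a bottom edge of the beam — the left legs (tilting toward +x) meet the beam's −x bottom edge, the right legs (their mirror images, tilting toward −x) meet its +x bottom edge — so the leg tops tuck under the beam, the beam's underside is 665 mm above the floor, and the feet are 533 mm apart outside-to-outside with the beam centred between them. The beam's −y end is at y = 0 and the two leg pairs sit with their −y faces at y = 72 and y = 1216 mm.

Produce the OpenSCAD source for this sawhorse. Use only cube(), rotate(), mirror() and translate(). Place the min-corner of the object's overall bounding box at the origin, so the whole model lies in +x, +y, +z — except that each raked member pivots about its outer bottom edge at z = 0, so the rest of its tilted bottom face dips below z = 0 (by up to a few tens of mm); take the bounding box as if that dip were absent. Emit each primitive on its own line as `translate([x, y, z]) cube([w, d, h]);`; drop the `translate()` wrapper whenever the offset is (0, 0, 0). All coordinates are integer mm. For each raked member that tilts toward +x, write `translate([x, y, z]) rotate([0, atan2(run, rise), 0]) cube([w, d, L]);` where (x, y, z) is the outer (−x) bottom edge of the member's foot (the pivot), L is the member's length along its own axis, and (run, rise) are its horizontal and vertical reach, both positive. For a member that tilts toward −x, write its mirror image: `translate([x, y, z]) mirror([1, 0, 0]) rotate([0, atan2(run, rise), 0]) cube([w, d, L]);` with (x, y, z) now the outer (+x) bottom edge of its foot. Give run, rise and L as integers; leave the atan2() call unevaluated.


translate([228, 0, 665]) cube([77, 1325, 87]);
translate([0, 72, 0]) rotate([0, atan2(228, 665), 0]) cube([32, 37, 703]);
translate([533, 72, 0]) mirror([1, 0, 0]) rotate([0, atan2(228, 665), 0]) cube([32, 37, 703]);
translate([0, 1216, 0]) rotate([0, atan2(228, 665), 0]) cube([32, 37, 703]);
translate([533, 1216, 0]) mirror([1, 0, 0]) rotate([0, atan2(228, 665), 0]) cube([32, 37, 703]);


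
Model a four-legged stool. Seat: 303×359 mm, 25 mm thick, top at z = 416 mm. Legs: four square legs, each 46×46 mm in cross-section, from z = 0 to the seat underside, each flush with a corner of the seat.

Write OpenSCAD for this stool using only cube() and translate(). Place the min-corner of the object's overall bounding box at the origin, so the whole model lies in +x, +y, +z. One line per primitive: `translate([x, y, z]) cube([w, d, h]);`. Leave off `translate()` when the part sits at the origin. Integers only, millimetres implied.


translate([0, 0, 391]) cube([303, 359, 25]);
cube([46, 46, 391]);
translate([257, 0, 0]) cube([46, 46, 391]);
translate([0, 313, 0]) cube([46, 46, 391]);
translate([257, 313, 0]) cube([46, 46, 391]);


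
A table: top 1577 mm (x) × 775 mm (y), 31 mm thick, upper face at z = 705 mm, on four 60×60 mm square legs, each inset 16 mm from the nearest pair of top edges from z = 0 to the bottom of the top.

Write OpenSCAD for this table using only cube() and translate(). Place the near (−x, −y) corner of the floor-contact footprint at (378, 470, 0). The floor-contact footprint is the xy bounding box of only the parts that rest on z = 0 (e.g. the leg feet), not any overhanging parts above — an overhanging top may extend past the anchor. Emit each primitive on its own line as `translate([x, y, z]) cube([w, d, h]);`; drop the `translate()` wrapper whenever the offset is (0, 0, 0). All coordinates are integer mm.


// leg_h = 705 - 31 = 674
translate([362, 454, 674]) cube([1577, 775, 31]);
translate([378, 470, 0]) cube([60, 60, 674]);
translate([1863, 470, 0]) cube([60, 60, 674]);
translate([378, 1153, 0]) cube([60, 60, 674]);
translate([1863, 1153, 0]) cube([60, 60, 674]);


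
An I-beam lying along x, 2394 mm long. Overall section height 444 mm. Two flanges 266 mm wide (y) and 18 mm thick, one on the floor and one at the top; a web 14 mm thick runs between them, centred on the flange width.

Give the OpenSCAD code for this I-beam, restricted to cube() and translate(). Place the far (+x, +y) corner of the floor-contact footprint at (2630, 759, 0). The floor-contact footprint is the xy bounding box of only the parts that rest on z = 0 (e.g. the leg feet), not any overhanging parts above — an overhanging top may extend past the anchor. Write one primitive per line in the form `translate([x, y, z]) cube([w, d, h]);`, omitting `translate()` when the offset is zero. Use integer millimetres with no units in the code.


translate([236, 493, 0]) cube([2394, 266, 18]);
translate([236, 619, 18]) cube([2394, 14, 408]);
translate([236, 493, 426]) cube([2394, 266, 18]);


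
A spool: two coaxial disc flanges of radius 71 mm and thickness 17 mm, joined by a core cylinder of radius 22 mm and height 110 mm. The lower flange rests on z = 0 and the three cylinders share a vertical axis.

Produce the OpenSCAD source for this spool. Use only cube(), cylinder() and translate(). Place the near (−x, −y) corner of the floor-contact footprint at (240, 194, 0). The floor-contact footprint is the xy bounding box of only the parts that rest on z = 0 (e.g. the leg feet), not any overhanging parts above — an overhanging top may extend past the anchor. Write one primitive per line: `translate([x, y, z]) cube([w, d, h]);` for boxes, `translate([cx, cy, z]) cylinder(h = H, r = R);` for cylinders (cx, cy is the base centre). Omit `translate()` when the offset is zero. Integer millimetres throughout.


translate([311, 265, 0]) cylinder(h = 17, r = 71);
translate([311, 265, 17]) cylinder(h = 110, r = 22);
translate([311, 265, 127]) cylinder(h = 17, r = 71);


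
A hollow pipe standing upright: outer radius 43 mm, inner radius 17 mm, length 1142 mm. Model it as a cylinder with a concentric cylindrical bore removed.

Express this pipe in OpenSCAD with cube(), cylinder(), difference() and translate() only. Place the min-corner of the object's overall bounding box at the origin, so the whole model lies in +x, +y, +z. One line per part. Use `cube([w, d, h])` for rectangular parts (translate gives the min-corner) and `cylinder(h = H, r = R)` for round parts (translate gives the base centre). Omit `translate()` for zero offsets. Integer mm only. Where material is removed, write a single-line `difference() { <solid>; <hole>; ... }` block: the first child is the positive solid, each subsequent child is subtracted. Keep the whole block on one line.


difference() { translate([43, 43, 0]) cylinder(h = 1142, r = 43); translate([43, 43, 0]) cylinder(h = 1142, r = 17); }


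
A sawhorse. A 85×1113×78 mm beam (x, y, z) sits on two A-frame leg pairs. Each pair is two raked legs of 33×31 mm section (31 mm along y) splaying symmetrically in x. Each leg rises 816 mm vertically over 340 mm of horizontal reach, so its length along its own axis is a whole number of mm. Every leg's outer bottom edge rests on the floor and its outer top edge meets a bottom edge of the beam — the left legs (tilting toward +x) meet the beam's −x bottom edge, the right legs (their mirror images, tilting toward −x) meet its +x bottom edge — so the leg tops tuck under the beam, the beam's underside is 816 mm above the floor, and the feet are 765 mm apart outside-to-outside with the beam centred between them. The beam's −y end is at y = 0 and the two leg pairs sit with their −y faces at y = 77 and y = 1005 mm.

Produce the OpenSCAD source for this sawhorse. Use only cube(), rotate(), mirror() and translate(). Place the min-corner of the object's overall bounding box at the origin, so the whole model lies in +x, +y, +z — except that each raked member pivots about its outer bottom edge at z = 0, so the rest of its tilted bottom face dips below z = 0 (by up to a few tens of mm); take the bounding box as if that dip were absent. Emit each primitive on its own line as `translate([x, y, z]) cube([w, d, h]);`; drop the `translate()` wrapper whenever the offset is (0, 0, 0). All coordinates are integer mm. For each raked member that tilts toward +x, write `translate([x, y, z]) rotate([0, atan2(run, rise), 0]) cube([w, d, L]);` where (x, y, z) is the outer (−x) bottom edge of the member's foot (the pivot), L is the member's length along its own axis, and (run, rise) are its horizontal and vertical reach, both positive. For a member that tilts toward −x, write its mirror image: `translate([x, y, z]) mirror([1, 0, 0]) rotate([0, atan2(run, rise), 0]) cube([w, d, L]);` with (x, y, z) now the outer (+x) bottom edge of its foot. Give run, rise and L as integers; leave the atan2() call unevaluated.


translate([340, 0, 816]) cube([85, 1113, 78]);
translate([0, 77, 0]) rotate([0, atan2(340, 816), 0]) cube([33, 31, 884]);
translate([765, 77, 0]) mirror([1, 0, 0]) rotate([0, atan2(340, 816), 0]) cube([33, 31, 884]);
translate([0, 1005, 0]) rotate([0, atan2(340, 816), 0]) cube([33, 31, 884]);
translate([765, 1005, 0]) mirror([1, 0, 0]) rotate([0, atan2(340, 816), 0]) cube([33, 31, 884]);


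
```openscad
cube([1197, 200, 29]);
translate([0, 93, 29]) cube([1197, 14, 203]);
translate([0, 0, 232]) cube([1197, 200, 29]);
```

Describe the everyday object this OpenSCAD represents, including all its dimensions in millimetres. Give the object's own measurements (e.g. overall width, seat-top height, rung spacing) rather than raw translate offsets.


An I-beam lying along x, 1197 mm long. Overall section height 261 mm. Two flanges 200 mm wide (y) and 29 mm thick, one on the floor and one at the top; a web 14 mm thick runs between them, centred on the flange width.


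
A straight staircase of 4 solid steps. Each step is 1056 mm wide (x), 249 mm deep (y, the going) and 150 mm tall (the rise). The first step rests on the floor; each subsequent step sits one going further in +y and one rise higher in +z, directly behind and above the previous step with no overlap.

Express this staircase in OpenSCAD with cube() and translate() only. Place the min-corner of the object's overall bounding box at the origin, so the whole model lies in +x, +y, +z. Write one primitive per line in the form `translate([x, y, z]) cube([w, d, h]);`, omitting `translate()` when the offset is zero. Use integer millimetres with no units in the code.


cube([1056, 249, 150]);
translate([0, 249, 150]) cube([1056, 249, 150]);
translate([0, 498, 300]) cube([1056, 249, 150]);
translate([0, 747, 450]) cube([1056, 249, 150]);


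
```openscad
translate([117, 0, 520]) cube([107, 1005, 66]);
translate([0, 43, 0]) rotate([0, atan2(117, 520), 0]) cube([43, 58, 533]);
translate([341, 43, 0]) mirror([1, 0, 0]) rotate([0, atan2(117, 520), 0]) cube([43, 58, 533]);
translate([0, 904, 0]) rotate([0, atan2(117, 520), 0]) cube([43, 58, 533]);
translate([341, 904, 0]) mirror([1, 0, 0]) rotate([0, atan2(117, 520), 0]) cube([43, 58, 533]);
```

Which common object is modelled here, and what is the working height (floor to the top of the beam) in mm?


A sawhorse. The overall height is 586 mm.

A beam across two mirrored pairs of raked legs — a sawhorse. The beam's underside is at z = 520 (matching the legs' vertical rise in atan2(117, 520)) and the beam is 66 mm tall, so its top is at 520 + 66 = 586 mm. The raked legs top out at the beam's underside, so that is the highest point.


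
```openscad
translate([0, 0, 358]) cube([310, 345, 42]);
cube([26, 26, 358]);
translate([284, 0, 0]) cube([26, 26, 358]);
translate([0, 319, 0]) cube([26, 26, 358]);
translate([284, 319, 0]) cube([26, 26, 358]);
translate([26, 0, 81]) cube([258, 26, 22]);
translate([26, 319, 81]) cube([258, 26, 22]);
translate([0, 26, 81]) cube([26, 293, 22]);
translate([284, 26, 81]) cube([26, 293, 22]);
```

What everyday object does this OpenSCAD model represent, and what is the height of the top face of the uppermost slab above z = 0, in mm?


A stool. The seat height is 400 mm.

A 310×345×42 slab at z = 358 on four corner posts — a stool. The seat top is 358 + 42 = 400 mm.


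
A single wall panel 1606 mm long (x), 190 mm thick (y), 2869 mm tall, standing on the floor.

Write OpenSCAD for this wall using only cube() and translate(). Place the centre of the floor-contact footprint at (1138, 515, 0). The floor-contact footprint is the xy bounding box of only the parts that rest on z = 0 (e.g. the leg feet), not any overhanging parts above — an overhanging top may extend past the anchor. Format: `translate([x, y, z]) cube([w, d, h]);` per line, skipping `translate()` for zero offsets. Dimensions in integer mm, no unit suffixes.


translate([335, 420, 0]) cube([1606, 190, 2869]);


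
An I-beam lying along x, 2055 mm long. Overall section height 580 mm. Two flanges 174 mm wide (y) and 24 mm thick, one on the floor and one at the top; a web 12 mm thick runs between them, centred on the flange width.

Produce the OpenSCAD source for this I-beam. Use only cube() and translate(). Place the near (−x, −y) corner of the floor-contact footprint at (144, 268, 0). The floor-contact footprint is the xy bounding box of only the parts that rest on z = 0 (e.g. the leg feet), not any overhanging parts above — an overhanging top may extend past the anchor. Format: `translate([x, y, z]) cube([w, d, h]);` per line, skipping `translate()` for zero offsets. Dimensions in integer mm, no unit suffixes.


translate([144, 268, 0]) cube([2055, 174, 24]);
translate([144, 349, 24]) cube([2055, 12, 532]);
translate([144, 268, 556]) cube([2055, 174, 24]);


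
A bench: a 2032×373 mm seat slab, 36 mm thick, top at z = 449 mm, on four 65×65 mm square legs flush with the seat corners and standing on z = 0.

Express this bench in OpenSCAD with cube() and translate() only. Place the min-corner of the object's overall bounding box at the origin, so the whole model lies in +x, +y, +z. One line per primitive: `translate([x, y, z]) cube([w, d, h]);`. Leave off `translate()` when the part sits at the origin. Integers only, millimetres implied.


// leg_h = 449 − 36 = 413
translate([0, 0, 413]) cube([2032, 373, 36]);
cube([65, 65, 413]);
translate([0, 308, 0]) cube([65, 65, 413]);
translate([1967, 0, 0]) cube([65, 65, 413]);
translate([1967, 308, 0]) cube([65, 65, 413]);


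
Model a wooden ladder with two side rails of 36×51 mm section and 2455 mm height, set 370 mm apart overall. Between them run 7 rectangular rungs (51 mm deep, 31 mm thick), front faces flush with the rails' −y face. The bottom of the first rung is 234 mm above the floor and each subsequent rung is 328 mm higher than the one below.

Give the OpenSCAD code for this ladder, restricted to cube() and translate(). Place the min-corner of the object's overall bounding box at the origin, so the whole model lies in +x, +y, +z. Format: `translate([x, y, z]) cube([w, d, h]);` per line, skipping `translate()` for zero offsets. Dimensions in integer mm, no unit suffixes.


cube([36, 51, 2455]);
translate([334, 0, 0]) cube([36, 51, 2455]);
translate([36, 0, 234]) cube([298, 51, 31]);
translate([36, 0, 562]) cube([298, 51, 31]);
translate([36, 0, 890]) cube([298, 51, 31]);
translate([36, 0, 1218]) cube([298, 51, 31]);
translate([36, 0, 1546]) cube([298, 51, 31]);
translate([36, 0, 1874]) cube([298, 51, 31]);
translate([36, 0, 2202]) cube([298, 51, 31]);


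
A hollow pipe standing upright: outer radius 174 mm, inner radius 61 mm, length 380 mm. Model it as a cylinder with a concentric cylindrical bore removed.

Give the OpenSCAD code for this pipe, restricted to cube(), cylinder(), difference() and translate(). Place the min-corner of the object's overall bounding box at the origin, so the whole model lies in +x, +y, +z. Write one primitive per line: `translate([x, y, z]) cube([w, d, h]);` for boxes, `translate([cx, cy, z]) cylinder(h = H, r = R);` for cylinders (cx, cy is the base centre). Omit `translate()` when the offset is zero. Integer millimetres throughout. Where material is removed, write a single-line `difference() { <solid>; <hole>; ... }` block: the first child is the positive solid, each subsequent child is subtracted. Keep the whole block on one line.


difference() { translate([174, 174, 0]) cylinder(h = 380, r = 174); translate([174, 174, 0]) cylinder(h = 380, r = 61); }


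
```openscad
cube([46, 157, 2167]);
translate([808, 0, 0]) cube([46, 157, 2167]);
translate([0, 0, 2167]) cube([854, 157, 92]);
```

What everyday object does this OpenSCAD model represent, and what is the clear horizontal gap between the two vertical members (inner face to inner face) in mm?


A door frame. The clear opening width is 762 mm.

Two 2167 mm tall posts with a header on top — a door frame. The left jamb is 46 mm wide at x = 0; the right jamb starts at x = 808. The clear opening is 808 − 46 = 762 mm.


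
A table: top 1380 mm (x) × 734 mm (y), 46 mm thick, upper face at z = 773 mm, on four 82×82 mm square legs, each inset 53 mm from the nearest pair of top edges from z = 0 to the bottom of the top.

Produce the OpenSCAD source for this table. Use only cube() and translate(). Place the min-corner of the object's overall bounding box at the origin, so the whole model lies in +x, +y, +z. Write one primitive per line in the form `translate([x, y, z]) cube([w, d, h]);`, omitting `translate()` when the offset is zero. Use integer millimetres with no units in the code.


// leg_h = 773 - 46 = 727
translate([0, 0, 727]) cube([1380, 734, 46]);
translate([53, 53, 0]) cube([82, 82, 727]);
translate([1245, 53, 0]) cube([82, 82, 727]);
translate([53, 599, 0]) cube([82, 82, 727]);
translate([1245, 599, 0]) cube([82, 82, 727]);


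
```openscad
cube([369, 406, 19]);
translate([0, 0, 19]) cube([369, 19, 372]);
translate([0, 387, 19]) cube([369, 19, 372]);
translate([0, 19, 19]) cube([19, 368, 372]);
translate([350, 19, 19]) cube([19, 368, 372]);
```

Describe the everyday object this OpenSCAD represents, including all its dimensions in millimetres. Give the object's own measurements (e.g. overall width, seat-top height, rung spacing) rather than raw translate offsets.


An open-topped rectangular box: outside dimensions 369×406×391 mm, with a uniform wall and base thickness of 19 mm. The base is a full 369×406 slab on the floor; four walls sit on top of the base. The front and back walls (the −y and +y sides) span the full width; the two side walls fit between them.


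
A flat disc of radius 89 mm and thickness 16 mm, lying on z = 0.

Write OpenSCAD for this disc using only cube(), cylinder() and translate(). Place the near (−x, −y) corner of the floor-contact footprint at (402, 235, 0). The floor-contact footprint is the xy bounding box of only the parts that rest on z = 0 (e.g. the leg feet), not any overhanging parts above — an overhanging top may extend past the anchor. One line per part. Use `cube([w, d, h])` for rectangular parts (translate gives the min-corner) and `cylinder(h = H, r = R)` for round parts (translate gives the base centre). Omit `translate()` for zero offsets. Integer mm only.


translate([491, 324, 0]) cylinder(h = 16, r = 89);


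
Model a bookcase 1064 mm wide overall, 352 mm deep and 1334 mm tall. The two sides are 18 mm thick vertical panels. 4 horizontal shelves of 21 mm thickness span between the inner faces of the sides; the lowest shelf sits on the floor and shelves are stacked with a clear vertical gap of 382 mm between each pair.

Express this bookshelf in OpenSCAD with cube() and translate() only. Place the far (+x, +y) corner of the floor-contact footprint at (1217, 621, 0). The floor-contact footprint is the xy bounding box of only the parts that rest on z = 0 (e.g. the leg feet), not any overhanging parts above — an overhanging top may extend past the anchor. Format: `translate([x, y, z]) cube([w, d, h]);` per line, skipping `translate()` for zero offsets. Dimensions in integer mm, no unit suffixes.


translate([153, 269, 0]) cube([18, 352, 1334]);
translate([1199, 269, 0]) cube([18, 352, 1334]);
translate([171, 269, 0]) cube([1028, 352, 21]);
translate([171, 269, 403]) cube([1028, 352, 21]);
translate([171, 269, 806]) cube([1028, 352, 21]);
translate([171, 269, 1209]) cube([1028, 352, 21]);


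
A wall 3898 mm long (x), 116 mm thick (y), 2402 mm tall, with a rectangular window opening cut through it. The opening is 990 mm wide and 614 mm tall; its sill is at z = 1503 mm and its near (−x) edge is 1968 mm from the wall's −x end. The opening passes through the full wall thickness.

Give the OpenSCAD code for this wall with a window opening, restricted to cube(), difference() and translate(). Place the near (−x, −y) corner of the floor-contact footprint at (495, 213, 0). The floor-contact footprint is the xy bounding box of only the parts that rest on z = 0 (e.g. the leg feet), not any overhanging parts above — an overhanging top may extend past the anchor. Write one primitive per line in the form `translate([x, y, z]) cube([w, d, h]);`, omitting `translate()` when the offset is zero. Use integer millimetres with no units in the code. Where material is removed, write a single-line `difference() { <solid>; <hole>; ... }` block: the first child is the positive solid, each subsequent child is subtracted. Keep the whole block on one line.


difference() { translate([495, 213, 0]) cube([3898, 116, 2402]); translate([2463, 213, 1503]) cube([990, 116, 614]); }


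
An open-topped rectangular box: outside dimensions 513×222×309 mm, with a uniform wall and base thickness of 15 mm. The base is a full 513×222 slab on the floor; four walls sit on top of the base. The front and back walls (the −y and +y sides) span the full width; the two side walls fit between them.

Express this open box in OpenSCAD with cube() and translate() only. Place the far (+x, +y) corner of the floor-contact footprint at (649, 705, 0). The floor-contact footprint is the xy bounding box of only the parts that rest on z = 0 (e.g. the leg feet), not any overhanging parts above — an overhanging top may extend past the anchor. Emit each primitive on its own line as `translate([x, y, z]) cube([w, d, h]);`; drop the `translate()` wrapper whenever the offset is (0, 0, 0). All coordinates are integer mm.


translate([136, 483, 0]) cube([513, 222, 15]);
translate([136, 483, 15]) cube([513, 15, 294]);
translate([136, 690, 15]) cube([513, 15, 294]);
translate([136, 498, 15]) cube([15, 192, 294]);
translate([634, 498, 15]) cube([15, 192, 294]);


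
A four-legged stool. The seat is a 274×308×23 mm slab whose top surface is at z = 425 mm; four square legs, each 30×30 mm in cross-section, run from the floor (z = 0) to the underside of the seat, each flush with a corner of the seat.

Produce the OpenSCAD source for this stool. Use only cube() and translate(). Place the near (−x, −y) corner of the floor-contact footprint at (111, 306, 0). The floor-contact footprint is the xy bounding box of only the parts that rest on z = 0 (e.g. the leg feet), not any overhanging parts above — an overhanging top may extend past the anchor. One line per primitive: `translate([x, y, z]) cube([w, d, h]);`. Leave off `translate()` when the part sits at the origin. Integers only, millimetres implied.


// leg_h = 425 - 23 = 402
translate([111, 306, 402]) cube([274, 308, 23]);
translate([111, 306, 0]) cube([30, 30, 402]);
translate([355, 306, 0]) cube([30, 30, 402]);
translate([111, 584, 0]) cube([30, 30, 402]);
translate([355, 584, 0]) cube([30, 30, 402]);


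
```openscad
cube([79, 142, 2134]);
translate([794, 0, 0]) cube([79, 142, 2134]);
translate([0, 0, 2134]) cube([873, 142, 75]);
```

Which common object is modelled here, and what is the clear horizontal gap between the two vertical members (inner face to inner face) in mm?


A door frame. The clear opening width is 715 mm.

Two 2134 mm tall posts with a header on top — a door frame. The left jamb is 79 mm wide at x = 0; the right jamb starts at x = 794. The clear opening is 794 − 79 = 715 mm.


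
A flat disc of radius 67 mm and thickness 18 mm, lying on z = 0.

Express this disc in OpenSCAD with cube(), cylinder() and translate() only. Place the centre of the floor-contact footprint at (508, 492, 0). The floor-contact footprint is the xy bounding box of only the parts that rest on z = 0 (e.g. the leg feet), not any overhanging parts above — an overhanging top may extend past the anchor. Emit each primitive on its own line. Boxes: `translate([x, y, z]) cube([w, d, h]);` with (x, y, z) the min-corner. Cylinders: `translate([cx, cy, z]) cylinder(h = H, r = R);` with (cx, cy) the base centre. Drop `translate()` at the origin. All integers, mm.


translate([508, 492, 0]) cylinder(h = 18, r = 67);


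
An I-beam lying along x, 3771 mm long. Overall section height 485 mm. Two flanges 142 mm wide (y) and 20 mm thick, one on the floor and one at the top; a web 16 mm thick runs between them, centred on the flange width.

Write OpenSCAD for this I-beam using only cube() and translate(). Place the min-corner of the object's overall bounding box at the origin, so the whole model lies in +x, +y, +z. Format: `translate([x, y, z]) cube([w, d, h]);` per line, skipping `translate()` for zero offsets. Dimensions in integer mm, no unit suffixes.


cube([3771, 142, 20]);
translate([0, 63, 20]) cube([3771, 16, 445]);
translate([0, 0, 465]) cube([3771, 142, 20]);


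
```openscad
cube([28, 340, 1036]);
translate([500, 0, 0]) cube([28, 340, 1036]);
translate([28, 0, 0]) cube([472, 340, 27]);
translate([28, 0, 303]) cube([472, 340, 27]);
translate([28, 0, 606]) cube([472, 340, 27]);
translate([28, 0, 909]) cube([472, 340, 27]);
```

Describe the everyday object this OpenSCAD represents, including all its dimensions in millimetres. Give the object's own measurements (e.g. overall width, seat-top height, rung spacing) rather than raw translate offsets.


An open bookshelf. Two side panels, each 28 mm thick, 340 mm deep and 1036 mm tall, stand 528 mm apart (outside-to-outside). Between them sit 4 shelves, each 27 mm thick and 340 mm deep, spanning the full gap between the sides. The bottom shelf rests on the floor (its underside at z = 0) and the clear gap between one shelf's top and the next shelf's underside is 276 mm.


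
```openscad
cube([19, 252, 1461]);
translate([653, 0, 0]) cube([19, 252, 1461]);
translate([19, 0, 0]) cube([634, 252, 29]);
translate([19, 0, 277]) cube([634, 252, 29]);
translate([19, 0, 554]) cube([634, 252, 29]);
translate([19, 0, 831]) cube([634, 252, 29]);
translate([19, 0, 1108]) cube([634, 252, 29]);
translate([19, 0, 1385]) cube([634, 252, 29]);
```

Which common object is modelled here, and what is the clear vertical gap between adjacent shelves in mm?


A bookshelf. The clear shelf gap is 248 mm.

Two tall side panels with 6 horizontal boards between them — a bookshelf. The first two shelf undersides are at z = 0 and z = 277; with shelf thickness 29, the clear gap is 277 − 0 − 29 = 248 mm.


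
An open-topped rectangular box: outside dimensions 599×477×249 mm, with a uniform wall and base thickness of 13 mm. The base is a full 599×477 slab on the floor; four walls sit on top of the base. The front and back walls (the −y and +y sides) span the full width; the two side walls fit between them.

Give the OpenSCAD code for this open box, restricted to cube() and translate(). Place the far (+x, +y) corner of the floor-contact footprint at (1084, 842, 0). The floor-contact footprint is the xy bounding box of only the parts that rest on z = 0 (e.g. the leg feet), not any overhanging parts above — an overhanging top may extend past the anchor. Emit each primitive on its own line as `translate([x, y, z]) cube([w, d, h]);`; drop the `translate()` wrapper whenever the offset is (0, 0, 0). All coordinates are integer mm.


translate([485, 365, 0]) cube([599, 477, 13]);
translate([485, 365, 13]) cube([599, 13, 236]);
translate([485, 829, 13]) cube([599, 13, 236]);
translate([485, 378, 13]) cube([13, 451, 236]);
translate([1071, 378, 13]) cube([13, 451, 236]);


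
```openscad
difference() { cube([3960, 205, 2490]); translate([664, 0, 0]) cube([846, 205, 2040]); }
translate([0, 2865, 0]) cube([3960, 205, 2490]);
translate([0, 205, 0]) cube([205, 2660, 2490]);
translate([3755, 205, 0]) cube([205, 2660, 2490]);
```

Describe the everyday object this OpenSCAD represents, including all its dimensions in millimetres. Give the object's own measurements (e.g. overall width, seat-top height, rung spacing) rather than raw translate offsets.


A single room: four walls, each 2490 mm tall and 205 mm thick, enclosing an outside footprint 3960×3070 mm (x × y), no floor or roof. The front and back walls (−y and +y sides) run the full x-width; the side walls fit between their inner faces. A door opening 846 mm wide and 2040 mm tall is cut through the front wall from the floor up, its −x edge 664 mm from the wall's −x end.
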